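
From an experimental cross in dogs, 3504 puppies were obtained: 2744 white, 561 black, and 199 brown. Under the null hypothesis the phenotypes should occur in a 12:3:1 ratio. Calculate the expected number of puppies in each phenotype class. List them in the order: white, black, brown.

The 12:3:1 ratio has 16 parts, so with N = 3504 the expected counts are:
  white: 3504 × 12/16 = 2628
  black: 3504 × 3/16 = 657
  brown: 3504 × 1/16 = 219

2628, 657, 219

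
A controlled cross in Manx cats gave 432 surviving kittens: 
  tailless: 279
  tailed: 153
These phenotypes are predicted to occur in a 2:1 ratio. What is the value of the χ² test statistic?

0.844

The 2:1 ratio has 3 parts, so with N = 432 the expected counts are:
  tailless: 432 × 2/3 = 288
  tailed: 432 × 1/3 = 144
χ² = Σ (O − E)² / E
  tailless: (279 − 288)² / 288 = 0.2812
  tailed: (153 − 144)² / 144 = 0.5625
χ² = 0.2812 + 0.5625 = 0.8437 ≈ 0.844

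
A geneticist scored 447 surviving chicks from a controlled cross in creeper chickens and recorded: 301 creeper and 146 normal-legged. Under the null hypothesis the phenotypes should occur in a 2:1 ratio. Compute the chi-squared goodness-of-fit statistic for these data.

0.091

Total ratio parts = 3. Expected numbers out of 447:
  creeper: 447 × 2/3 = 298
  normal-legged: 447 × 1/3 = 149
χ² = Σ (O − E)² / E
  creeper: (301 − 298)² / 298 = 0.0302
  normal-legged: (146 − 149)² / 149 = 0.0604
χ² = 0.0302 + 0.0604 = 0.0906 ≈ 0.091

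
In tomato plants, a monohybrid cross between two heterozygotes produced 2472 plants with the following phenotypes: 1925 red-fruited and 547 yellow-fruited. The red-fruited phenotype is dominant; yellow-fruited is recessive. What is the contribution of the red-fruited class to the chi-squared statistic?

2.719

For a monohybrid cross between heterozygotes with complete dominance, the expected phenotypic ratio is 3:1.
Expected counts for N = 2472 under a 3:1 ratio (total parts = 4):
  red-fruited: 2472 × 3/4 = 1854
  yellow-fruited: 2472 × 1/4 = 618
Contribution of red-fruited: (1925 − 1854)² / 1854 = 2.7190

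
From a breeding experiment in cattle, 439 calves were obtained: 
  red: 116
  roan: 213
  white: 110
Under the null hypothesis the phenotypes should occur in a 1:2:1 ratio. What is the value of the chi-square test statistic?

Total ratio parts = 4. Expected numbers out of 439:
  red: 439 × 1/4 = 109.75
  roan: 439 × 2/4 = 219.5
  white: 439 × 1/4 = 109.75
χ² = Σ (O − E)² / E
  red: (116 − 109.75)² / 109.75 = 0.3559
  roan: (213 − 219.5)² / 219.5 = 0.1925
  white: (110 − 109.75)² / 109.75 = 0.0006
χ² = 0.3559 + 0.1925 + 0.0006 = 0.549

0.549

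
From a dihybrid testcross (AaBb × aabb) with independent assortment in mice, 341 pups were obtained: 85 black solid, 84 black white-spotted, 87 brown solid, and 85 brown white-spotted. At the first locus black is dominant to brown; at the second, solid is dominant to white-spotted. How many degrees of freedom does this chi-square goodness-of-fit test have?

3

A dihybrid testcross with independent assortment gives a 1:1:1:1 ratio.
A goodness-of-fit test with 4 phenotype classes has df = 4 − 1 = 3.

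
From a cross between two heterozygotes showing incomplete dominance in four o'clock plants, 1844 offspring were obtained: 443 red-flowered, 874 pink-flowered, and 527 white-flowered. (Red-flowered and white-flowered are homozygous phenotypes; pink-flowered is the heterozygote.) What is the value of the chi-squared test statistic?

With incomplete dominance, a heterozygote × heterozygote cross gives a 1:2:1 phenotypic ratio.
The 1:2:1 ratio has 4 parts, so with N = 1844 the expected counts are:
  red-flowered: 1844 × 1/4 = 461
  pink-flowered: 1844 × 2/4 = 922
  white-flowered: 1844 × 1/4 = 461
χ² = Σ (O − E)² / E
  red-flowered: (443 − 461)² / 461 = 0.7028
  pink-flowered: (874 − 922)² / 922 = 2.4989
  white-flowered: (527 − 461)² / 461 = 9.4490
χ² = 0.7028 + 2.4989 + 9.4490 = 12.6507 ≈ 12.651

12.651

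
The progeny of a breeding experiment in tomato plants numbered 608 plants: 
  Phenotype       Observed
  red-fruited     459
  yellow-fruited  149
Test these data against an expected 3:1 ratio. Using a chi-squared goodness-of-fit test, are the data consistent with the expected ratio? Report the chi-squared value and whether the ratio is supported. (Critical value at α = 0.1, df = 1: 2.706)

Under the 3:1 hypothesis (Σ ratio = 4, N = 608):
  red-fruited: 608 × 3/4 = 456
  yellow-fruited: 608 × 1/4 = 152
χ² = Σ (O − E)² / E
  red-fruited: (459 − 456)² / 456 = 0.0197
  yellow-fruited: (149 − 152)² / 152 = 0.0592
χ² = 0.0197 + 0.0592 = 0.0789 ≈ 0.079
Degrees of freedom = 2 − 1 = 1; critical value at α = 0.1 is 2.706.
Since 0.079 < 2.706, we fail to reject the null hypothesis — the data are consistent with the 3:1 ratio.

0.079; consistent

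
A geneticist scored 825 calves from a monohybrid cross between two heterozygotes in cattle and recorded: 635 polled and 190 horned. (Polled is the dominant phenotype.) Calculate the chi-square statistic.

For a monohybrid cross between heterozygotes with complete dominance, the expected phenotypic ratio is 3:1.
The 3:1 ratio has 4 parts, so with N = 825 the expected counts are:
  polled: 825 × 3/4 = 618.75
  horned: 825 × 1/4 = 206.25
χ² = Σ (O − E)² / E
  polled: (635 − 618.75)² / 618.75 = 0.4268
  horned: (190 − 206.25)² / 206.25 = 1.2803
χ² = 0.4268 + 1.2803 = 1.7071 ≈ 1.707

1.707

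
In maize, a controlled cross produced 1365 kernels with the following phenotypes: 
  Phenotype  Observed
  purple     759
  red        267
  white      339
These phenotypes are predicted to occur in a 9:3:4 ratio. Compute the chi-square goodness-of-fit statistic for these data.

0.594

Total ratio parts = 16. Expected numbers out of 1365:
  purple: 1365 × 9/16 = 767.8125
  red: 1365 × 3/16 = 255.9375
  white: 1365 × 4/16 = 341.25
χ² = Σ (O − E)² / E
  purple: (759 − 767.8125)² / 767.8125 = 0.1011
  red: (267 − 255.9375)² / 255.9375 = 0.4782
  white: (339 − 341.25)² / 341.25 = 0.0148
χ² = 0.1011 + 0.4782 + 0.0148 = 0.5941 ≈ 0.594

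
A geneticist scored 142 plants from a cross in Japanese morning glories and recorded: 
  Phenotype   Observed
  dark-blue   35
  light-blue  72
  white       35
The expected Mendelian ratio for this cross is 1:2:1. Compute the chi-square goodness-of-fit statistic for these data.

Under the 1:2:1 hypothesis (Σ ratio = 4, N = 142):
  dark-blue: 142 × 1/4 = 35.5
  light-blue: 142 × 2/4 = 71
  white: 142 × 1/4 = 35.5
χ² = Σ (O − E)² / E
  dark-blue: (35 − 35.5)² / 35.5 = 0.0070
  light-blue: (72 − 71)² / 71 = 0.0141
  white: (35 − 35.5)² / 35.5 = 0.0070
χ² = 0.0070 + 0.0141 + 0.0070 = 0.0281 ≈ 0.028

0.028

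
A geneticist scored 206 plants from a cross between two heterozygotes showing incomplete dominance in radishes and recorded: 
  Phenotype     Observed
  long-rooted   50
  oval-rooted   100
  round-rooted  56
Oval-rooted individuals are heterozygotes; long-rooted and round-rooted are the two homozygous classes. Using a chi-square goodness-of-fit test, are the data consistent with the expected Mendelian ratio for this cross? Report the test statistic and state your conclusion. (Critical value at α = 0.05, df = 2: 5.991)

With incomplete dominance, a heterozygote × heterozygote cross gives a 1:2:1 phenotypic ratio.
Total ratio parts = 4. Expected numbers out of 206:
  long-rooted: 206 × 1/4 = 51.5
  oval-rooted: 206 × 2/4 = 103
  round-rooted: 206 × 1/4 = 51.5
χ² = Σ (O − E)² / E
  long-rooted: (50 − 51.5)² / 51.5 = 0.0437
  oval-rooted: (100 − 103)² / 103 = 0.0874
  round-rooted: (56 − 51.5)² / 51.5 = 0.3932
χ² = 0.0437 + 0.0874 + 0.3932 = 0.5243 ≈ 0.524
Degrees of freedom = 3 − 1 = 2; critical value at α = 0.05 is 5.991.
Since 0.524 < 5.991, we fail to reject the null hypothesis — the data are consistent with the 1:2:1 ratio.

0.524; consistent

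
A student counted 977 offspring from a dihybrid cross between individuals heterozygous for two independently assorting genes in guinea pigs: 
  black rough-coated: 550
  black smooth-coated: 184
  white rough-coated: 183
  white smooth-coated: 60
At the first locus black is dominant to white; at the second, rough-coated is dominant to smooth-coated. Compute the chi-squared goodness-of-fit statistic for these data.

0.023

A dihybrid F₂ with independent assortment and complete dominance at both loci gives a 9:3:3:1 phenotypic ratio.
The 9:3:3:1 ratio has 16 parts, so with N = 977 the expected counts are:
  black rough-coated: 977 × 9/16 = 549.5625
  black smooth-coated: 977 × 3/16 = 183.1875
  white rough-coated: 977 × 3/16 = 183.1875
  white smooth-coated: 977 × 1/16 = 61.0625
χ² = Σ (O − E)² / E
  black rough-coated: (550 − 549.5625)² / 549.5625 = 0.0003
  black smooth-coated: (184 − 183.1875)² / 183.1875 = 0.0036
  white rough-coated: (183 − 183.1875)² / 183.1875 = 0.0002
  white smooth-coated: (60 − 61.0625)² / 61.0625 = 0.0185
χ² = 0.0003 + 0.0036 + 0.0002 + 0.0185 = 0.0226 ≈ 0.023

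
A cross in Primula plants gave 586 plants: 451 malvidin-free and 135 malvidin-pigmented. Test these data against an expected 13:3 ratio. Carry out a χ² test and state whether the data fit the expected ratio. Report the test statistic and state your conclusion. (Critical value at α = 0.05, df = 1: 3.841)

The 13:3 ratio has 16 parts, so with N = 586 the expected counts are:
  malvidin-free: 586 × 13/16 = 476.125
  malvidin-pigmented: 586 × 3/16 = 109.875
χ² = Σ (O − E)² / E
  malvidin-free: (451 − 476.125)² / 476.125 = 1.3258
  malvidin-pigmented: (135 − 109.875)² / 109.875 = 5.7453
χ² = 1.3258 + 5.7453 = 7.0711 ≈ 7.071
Degrees of freedom = 2 − 1 = 1; critical value at α = 0.05 is 3.841.
Since 7.071 > 3.841, we reject the null hypothesis — the data do not fit the 13:3 ratio.

7.071; not consistent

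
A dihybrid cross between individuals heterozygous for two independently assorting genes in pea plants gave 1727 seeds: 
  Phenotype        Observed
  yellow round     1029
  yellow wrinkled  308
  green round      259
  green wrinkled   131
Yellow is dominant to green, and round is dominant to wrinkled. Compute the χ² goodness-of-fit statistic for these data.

22.083

A dihybrid F₂ with independent assortment and complete dominance at both loci gives a 9:3:3:1 phenotypic ratio.
Expected counts for N = 1727 under a 9:3:3:1 ratio (total parts = 16):
  yellow round: 1727 × 9/16 = 971.4375
  yellow wrinkled: 1727 × 3/16 = 323.8125
  green round: 1727 × 3/16 = 323.8125
  green wrinkled: 1727 × 1/16 = 107.9375
χ² = Σ (O − E)² / E
  yellow round: (1029 − 971.4375)² / 971.4375 = 3.4109
  yellow wrinkled: (308 − 323.8125)² / 323.8125 = 0.7722
  green round: (259 − 323.8125)² / 323.8125 = 12.9725
  green wrinkled: (131 − 107.9375)² / 107.9375 = 4.9277
χ² = 3.4109 + 0.7722 + 12.9725 + 4.9277 = 22.0833 ≈ 22.083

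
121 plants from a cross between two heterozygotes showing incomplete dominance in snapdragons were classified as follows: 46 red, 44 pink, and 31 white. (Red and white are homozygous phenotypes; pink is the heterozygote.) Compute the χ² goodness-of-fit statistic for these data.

With incomplete dominance, a heterozygote × heterozygote cross gives a 1:2:1 phenotypic ratio.
The 1:2:1 ratio has 4 parts, so with N = 121 the expected counts are:
  red: 121 × 1/4 = 30.25
  pink: 121 × 2/4 = 60.5
  white: 121 × 1/4 = 30.25
χ² = Σ (O − E)² / E
  red: (46 − 30.25)² / 30.25 = 8.2004
  pink: (44 − 60.5)² / 60.5 = 4.5000
  white: (31 − 30.25)² / 30.25 = 0.0186
χ² = 8.2004 + 4.5000 + 0.0186 = 12.719

12.719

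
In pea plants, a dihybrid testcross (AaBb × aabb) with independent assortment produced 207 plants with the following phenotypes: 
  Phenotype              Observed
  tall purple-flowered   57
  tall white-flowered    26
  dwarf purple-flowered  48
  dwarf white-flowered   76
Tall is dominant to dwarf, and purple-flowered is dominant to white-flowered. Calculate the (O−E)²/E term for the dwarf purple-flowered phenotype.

A dihybrid testcross with independent assortment gives a 1:1:1:1 ratio.
Expected counts for N = 207 under a 1:1:1:1 ratio (total parts = 4):
  tall purple-flowered: 207 × 1/4 = 51.75
  tall white-flowered: 207 × 1/4 = 51.75
  dwarf purple-flowered: 207 × 1/4 = 51.75
  dwarf white-flowered: 207 × 1/4 = 51.75
Contribution of dwarf purple-flowered: (48 − 51.75)² / 51.75 = 0.2717

0.272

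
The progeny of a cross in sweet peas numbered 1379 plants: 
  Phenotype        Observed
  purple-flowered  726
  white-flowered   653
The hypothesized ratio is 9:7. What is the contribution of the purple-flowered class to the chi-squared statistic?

3.183

The 9:7 ratio has 16 parts, so with N = 1379 the expected counts are:
  purple-flowered: 1379 × 9/16 = 775.6875
  white-flowered: 1379 × 7/16 = 603.3125
Contribution of purple-flowered: (726 − 775.6875)² / 775.6875 = 3.1828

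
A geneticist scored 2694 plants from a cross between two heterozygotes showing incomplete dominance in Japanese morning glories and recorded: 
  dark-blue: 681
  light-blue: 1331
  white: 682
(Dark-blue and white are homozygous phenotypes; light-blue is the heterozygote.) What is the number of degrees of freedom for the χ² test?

With incomplete dominance, a heterozygote × heterozygote cross gives a 1:2:1 phenotypic ratio.
A goodness-of-fit test with 3 phenotype classes has df = 3 − 1 = 2.

2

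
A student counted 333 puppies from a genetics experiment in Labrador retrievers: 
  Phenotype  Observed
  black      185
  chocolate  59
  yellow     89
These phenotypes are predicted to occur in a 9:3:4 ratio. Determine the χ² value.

0.615

The 9:3:4 ratio has 16 parts, so with N = 333 the expected counts are:
  black: 333 × 9/16 = 187.3125
  chocolate: 333 × 3/16 = 62.4375
  yellow: 333 × 4/16 = 83.25
χ² = Σ (O − E)² / E
  black: (185 − 187.3125)² / 187.3125 = 0.0285
  chocolate: (59 − 62.4375)² / 62.4375 = 0.1893
  yellow: (89 − 83.25)² / 83.25 = 0.3971
χ² = 0.0285 + 0.1893 + 0.3971 = 0.6149 ≈ 0.615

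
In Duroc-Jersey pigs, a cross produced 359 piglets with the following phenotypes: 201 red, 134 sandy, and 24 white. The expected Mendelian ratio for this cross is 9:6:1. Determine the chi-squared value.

The 9:6:1 ratio has 16 parts, so with N = 359 the expected counts are:
  red: 359 × 9/16 = 201.9375
  sandy: 359 × 6/16 = 134.625
  white: 359 × 1/16 = 22.4375
χ² = Σ (O − E)² / E
  red: (201 − 201.9375)² / 201.9375 = 0.0044
  sandy: (134 − 134.625)² / 134.625 = 0.0029
  white: (24 − 22.4375)² / 22.4375 = 0.1088
χ² = 0.0044 + 0.0029 + 0.1088 = 0.1161 ≈ 0.116

0.116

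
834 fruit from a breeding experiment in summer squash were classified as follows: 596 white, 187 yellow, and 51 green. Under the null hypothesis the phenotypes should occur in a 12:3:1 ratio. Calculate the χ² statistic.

Total ratio parts = 16. Expected numbers out of 834:
  white: 834 × 12/16 = 625.5
  yellow: 834 × 3/16 = 156.375
  green: 834 × 1/16 = 52.125
χ² = Σ (O − E)² / E
  white: (596 − 625.5)² / 625.5 = 1.3913
  yellow: (187 − 156.375)² / 156.375 = 5.9977
  green: (51 − 52.125)² / 52.125 = 0.0243
χ² = 1.3913 + 5.9977 + 0.0243 = 7.4133 ≈ 7.413

7.413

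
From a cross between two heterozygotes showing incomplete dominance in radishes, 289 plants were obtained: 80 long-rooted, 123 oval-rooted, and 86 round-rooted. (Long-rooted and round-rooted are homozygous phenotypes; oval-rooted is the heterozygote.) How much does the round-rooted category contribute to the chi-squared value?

With incomplete dominance, a heterozygote × heterozygote cross gives a 1:2:1 phenotypic ratio.
Under the 1:2:1 hypothesis (Σ ratio = 4, N = 289):
  long-rooted: 289 × 1/4 = 72.25
  oval-rooted: 289 × 2/4 = 144.5
  round-rooted: 289 × 1/4 = 72.25
Contribution of round-rooted: (86 − 72.25)² / 72.25 = 2.6168

2.617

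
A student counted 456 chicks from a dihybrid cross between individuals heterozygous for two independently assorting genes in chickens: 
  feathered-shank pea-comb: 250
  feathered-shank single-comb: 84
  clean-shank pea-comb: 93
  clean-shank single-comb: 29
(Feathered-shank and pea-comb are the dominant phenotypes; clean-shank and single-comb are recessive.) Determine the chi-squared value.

A dihybrid F₂ with independent assortment and complete dominance at both loci gives a 9:3:3:1 phenotypic ratio.
The 9:3:3:1 ratio has 16 parts, so with N = 456 the expected counts are:
  feathered-shank pea-comb: 456 × 9/16 = 256.5
  feathered-shank single-comb: 456 × 3/16 = 85.5
  clean-shank pea-comb: 456 × 3/16 = 85.5
  clean-shank single-comb: 456 × 1/16 = 28.5
χ² = Σ (O − E)² / E
  feathered-shank pea-comb: (250 − 256.5)² / 256.5 = 0.1647
  feathered-shank single-comb: (84 − 85.5)² / 85.5 = 0.0263
  clean-shank pea-comb: (93 − 85.5)² / 85.5 = 0.6579
  clean-shank single-comb: (29 − 28.5)² / 28.5 = 0.0088
χ² = 0.1647 + 0.0263 + 0.6579 + 0.0088 = 0.8577 ≈ 0.858

0.858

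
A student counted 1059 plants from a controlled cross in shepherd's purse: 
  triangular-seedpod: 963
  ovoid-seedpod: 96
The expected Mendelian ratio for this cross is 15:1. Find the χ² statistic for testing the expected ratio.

Total ratio parts = 16. Expected numbers out of 1059:
  triangular-seedpod: 1059 × 15/16 = 992.8125
  ovoid-seedpod: 1059 × 1/16 = 66.1875
χ² = Σ (O − E)² / E
  triangular-seedpod: (963 − 992.8125)² / 992.8125 = 0.8952
  ovoid-seedpod: (96 − 66.1875)² / 66.1875 = 13.4283
χ² = 0.8952 + 13.4283 = 14.3235 ≈ 14.324

14.324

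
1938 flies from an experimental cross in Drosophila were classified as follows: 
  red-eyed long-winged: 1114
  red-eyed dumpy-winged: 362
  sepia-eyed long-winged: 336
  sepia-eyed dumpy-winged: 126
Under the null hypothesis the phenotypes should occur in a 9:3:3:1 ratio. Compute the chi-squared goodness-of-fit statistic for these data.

The 9:3:3:1 ratio has 16 parts, so with N = 1938 the expected counts are:
  red-eyed long-winged: 1938 × 9/16 = 1090.125
  red-eyed dumpy-winged: 1938 × 3/16 = 363.375
  sepia-eyed long-winged: 1938 × 3/16 = 363.375
  sepia-eyed dumpy-winged: 1938 × 1/16 = 121.125
χ² = Σ (O − E)² / E
  red-eyed long-winged: (1114 − 1090.125)² / 1090.125 = 0.5229
  red-eyed dumpy-winged: (362 − 363.375)² / 363.375 = 0.0052
  sepia-eyed long-winged: (336 − 363.375)² / 363.375 = 2.0623
  sepia-eyed dumpy-winged: (126 − 121.125)² / 121.125 = 0.1962
χ² = 0.5229 + 0.0052 + 2.0623 + 0.1962 = 2.7866 ≈ 2.787

2.787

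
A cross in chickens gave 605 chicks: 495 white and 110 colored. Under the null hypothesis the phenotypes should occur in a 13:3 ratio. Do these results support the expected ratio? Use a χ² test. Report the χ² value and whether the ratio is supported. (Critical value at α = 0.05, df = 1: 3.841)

0.128; consistent

Expected counts for N = 605 under a 13:3 ratio (total parts = 16):
  white: 605 × 13/16 = 491.5625
  colored: 605 × 3/16 = 113.4375
χ² = Σ (O − E)² / E
  white: (495 − 491.5625)² / 491.5625 = 0.0240
  colored: (110 − 113.4375)² / 113.4375 = 0.1042
χ² = 0.0240 + 0.1042 = 0.1282 ≈ 0.128
Degrees of freedom = 2 − 1 = 1; critical value at α = 0.05 is 3.841.
Since 0.128 < 3.841, we fail to reject the null hypothesis — the data are consistent with the 13:3 ratio.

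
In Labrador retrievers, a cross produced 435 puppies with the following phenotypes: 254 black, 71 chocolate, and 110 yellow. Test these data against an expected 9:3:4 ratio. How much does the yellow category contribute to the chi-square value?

Under the 9:3:4 hypothesis (Σ ratio = 16, N = 435):
  black: 435 × 9/16 = 244.6875
  chocolate: 435 × 3/16 = 81.5625
  yellow: 435 × 4/16 = 108.75
Contribution of yellow: (110 − 108.75)² / 108.75 = 0.0144

0.014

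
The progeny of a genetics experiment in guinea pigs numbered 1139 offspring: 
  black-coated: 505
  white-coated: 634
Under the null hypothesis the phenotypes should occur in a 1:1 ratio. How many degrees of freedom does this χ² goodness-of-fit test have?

A goodness-of-fit test with 2 phenotype classes has df = 2 − 1 = 1.

1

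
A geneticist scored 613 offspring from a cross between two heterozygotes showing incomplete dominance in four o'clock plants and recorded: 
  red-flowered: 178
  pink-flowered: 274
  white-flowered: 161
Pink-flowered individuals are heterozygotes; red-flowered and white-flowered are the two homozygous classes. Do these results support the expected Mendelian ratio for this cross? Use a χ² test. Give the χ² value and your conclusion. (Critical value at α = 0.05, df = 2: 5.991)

With incomplete dominance, a heterozygote × heterozygote cross gives a 1:2:1 phenotypic ratio.
The 1:2:1 ratio has 4 parts, so with N = 613 the expected counts are:
  red-flowered: 613 × 1/4 = 153.25
  pink-flowered: 613 × 2/4 = 306.5
  white-flowered: 613 × 1/4 = 153.25
χ² = Σ (O − E)² / E
  red-flowered: (178 − 153.25)² / 153.25 = 3.9971
  pink-flowered: (274 − 306.5)² / 306.5 = 3.4462
  white-flowered: (161 − 153.25)² / 153.25 = 0.3919
χ² = 3.9971 + 3.4462 + 0.3919 = 7.8352 ≈ 7.835
Degrees of freedom = 3 − 1 = 2; critical value at α = 0.05 is 5.991.
Since 7.835 > 5.991, we reject the null hypothesis — the data do not fit the 1:2:1 ratio.

7.835; not consistent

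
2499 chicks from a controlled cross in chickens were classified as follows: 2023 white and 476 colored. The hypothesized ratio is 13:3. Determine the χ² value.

0.145

The 13:3 ratio has 16 parts, so with N = 2499 the expected counts are:
  white: 2499 × 13/16 = 2030.4375
  colored: 2499 × 3/16 = 468.5625
χ² = Σ (O − E)² / E
  white: (2023 − 2030.4375)² / 2030.4375 = 0.0272
  colored: (476 − 468.5625)² / 468.5625 = 0.1181
χ² = 0.0272 + 0.1181 = 0.1453 ≈ 0.145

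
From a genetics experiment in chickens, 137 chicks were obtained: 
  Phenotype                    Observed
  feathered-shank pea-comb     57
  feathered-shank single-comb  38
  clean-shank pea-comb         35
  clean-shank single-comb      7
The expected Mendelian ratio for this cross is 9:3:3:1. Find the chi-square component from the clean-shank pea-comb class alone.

Expected counts for N = 137 under a 9:3:3:1 ratio (total parts = 16):
  feathered-shank pea-comb: 137 × 9/16 = 77.0625
  feathered-shank single-comb: 137 × 3/16 = 25.6875
  clean-shank pea-comb: 137 × 3/16 = 25.6875
  clean-shank single-comb: 137 × 1/16 = 8.5625
Contribution of clean-shank pea-comb: (35 − 25.6875)² / 25.6875 = 3.3761

3.376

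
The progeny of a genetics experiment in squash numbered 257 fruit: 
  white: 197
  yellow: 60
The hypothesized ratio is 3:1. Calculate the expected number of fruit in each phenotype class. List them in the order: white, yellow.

192.75, 64.25

Total ratio parts = 4. Expected numbers out of 257:
  white: 257 × 3/4 = 192.75
  yellow: 257 × 1/4 = 64.25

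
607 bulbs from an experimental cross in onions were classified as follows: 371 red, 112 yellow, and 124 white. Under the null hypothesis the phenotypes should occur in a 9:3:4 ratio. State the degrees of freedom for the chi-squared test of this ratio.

2

A goodness-of-fit test with 3 phenotype classes has df = 3 − 1 = 2.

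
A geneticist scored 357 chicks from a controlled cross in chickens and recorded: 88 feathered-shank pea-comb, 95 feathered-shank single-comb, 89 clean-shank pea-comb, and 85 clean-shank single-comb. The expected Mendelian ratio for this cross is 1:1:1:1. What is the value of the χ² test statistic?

0.591

The 1:1:1:1 ratio has 4 parts, so with N = 357 the expected counts are:
  feathered-shank pea-comb: 357 × 1/4 = 89.25
  feathered-shank single-comb: 357 × 1/4 = 89.25
  clean-shank pea-comb: 357 × 1/4 = 89.25
  clean-shank single-comb: 357 × 1/4 = 89.25
χ² = Σ (O − E)² / E
  feathered-shank pea-comb: (88 − 89.25)² / 89.25 = 0.0175
  feathered-shank single-comb: (95 − 89.25)² / 89.25 = 0.3704
  clean-shank pea-comb: (89 − 89.25)² / 89.25 = 0.0007
  clean-shank single-comb: (85 − 89.25)² / 89.25 = 0.2024
χ² = 0.0175 + 0.3704 + 0.0007 + 0.2024 = 0.591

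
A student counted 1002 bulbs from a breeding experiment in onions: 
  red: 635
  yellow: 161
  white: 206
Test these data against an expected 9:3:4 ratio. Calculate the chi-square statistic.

20.788

The 9:3:4 ratio has 16 parts, so with N = 1002 the expected counts are:
  red: 1002 × 9/16 = 563.625
  yellow: 1002 × 3/16 = 187.875
  white: 1002 × 4/16 = 250.5
χ² = Σ (O − E)² / E
  red: (635 − 563.625)² / 563.625 = 9.0386
  yellow: (161 − 187.875)² / 187.875 = 3.8444
  white: (206 − 250.5)² / 250.5 = 7.9052
χ² = 9.0386 + 3.8444 + 7.9052 = 20.7882 ≈ 20.788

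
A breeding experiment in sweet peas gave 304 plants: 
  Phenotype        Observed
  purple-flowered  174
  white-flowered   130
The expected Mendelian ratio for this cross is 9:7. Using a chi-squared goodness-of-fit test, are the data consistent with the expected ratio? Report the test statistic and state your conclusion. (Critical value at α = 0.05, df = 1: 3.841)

Expected counts for N = 304 under a 9:7 ratio (total parts = 16):
  purple-flowered: 304 × 9/16 = 171
  white-flowered: 304 × 7/16 = 133
χ² = Σ (O − E)² / E
  purple-flowered: (174 − 171)² / 171 = 0.0526
  white-flowered: (130 − 133)² / 133 = 0.0677
χ² = 0.0526 + 0.0677 = 0.1203 ≈ 0.120
Degrees of freedom = 2 − 1 = 1; critical value at α = 0.05 is 3.841.
Since 0.120 < 3.841, we fail to reject the null hypothesis — the data are consistent with the 9:7 ratio.

0.120; consistent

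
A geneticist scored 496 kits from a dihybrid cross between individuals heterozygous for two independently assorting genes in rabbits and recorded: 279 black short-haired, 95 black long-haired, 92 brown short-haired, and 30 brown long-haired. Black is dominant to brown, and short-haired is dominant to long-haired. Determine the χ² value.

0.086

A dihybrid F₂ with independent assortment and complete dominance at both loci gives a 9:3:3:1 phenotypic ratio.
Total ratio parts = 16. Expected numbers out of 496:
  black short-haired: 496 × 9/16 = 279
  black long-haired: 496 × 3/16 = 93
  brown short-haired: 496 × 3/16 = 93
  brown long-haired: 496 × 1/16 = 31
χ² = Σ (O − E)² / E
  black short-haired: (279 − 279)² / 279 = 0.0000
  black long-haired: (95 − 93)² / 93 = 0.0430
  brown short-haired: (92 − 93)² / 93 = 0.0108
  brown long-haired: (30 − 31)² / 31 = 0.0323
χ² = 0.0000 + 0.0430 + 0.0108 + 0.0323 = 0.0861 ≈ 0.086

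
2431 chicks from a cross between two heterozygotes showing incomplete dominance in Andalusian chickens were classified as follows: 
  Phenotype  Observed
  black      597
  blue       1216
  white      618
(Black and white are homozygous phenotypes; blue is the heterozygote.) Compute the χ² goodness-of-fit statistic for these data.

0.363

With incomplete dominance, a heterozygote × heterozygote cross gives a 1:2:1 phenotypic ratio.
The 1:2:1 ratio has 4 parts, so with N = 2431 the expected counts are:
  black: 2431 × 1/4 = 607.75
  blue: 2431 × 2/4 = 1215.5
  white: 2431 × 1/4 = 607.75
χ² = Σ (O − E)² / E
  black: (597 − 607.75)² / 607.75 = 0.1901
  blue: (1216 − 1215.5)² / 1215.5 = 0.0002
  white: (618 − 607.75)² / 607.75 = 0.1729
χ² = 0.1901 + 0.0002 + 0.1729 = 0.3632 ≈ 0.363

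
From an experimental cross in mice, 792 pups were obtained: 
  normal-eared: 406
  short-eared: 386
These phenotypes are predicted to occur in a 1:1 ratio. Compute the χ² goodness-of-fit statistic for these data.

Under the 1:1 hypothesis (Σ ratio = 2, N = 792):
  normal-eared: 792 × 1/2 = 396
  short-eared: 792 × 1/2 = 396
χ² = Σ (O − E)² / E
  normal-eared: (406 − 396)² / 396 = 0.2525
  short-eared: (386 − 396)² / 396 = 0.2525
χ² = 0.2525 + 0.2525 = 0.505

0.505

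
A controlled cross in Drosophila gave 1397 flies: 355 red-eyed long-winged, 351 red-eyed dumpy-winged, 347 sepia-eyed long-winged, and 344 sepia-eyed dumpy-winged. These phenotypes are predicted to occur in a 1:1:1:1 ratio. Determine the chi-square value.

Total ratio parts = 4. Expected numbers out of 1397:
  red-eyed long-winged: 1397 × 1/4 = 349.25
  red-eyed dumpy-winged: 1397 × 1/4 = 349.25
  sepia-eyed long-winged: 1397 × 1/4 = 349.25
  sepia-eyed dumpy-winged: 1397 × 1/4 = 349.25
χ² = Σ (O − E)² / E
  red-eyed long-winged: (355 − 349.25)² / 349.25 = 0.0947
  red-eyed dumpy-winged: (351 − 349.25)² / 349.25 = 0.0088
  sepia-eyed long-winged: (347 − 349.25)² / 349.25 = 0.0145
  sepia-eyed dumpy-winged: (344 − 349.25)² / 349.25 = 0.0789
χ² = 0.0947 + 0.0088 + 0.0145 + 0.0789 = 0.1969 ≈ 0.197

0.197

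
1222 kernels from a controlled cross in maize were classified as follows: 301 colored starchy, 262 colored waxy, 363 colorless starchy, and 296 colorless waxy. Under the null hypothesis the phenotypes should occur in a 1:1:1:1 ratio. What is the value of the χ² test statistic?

17.378

The 1:1:1:1 ratio has 4 parts, so with N = 1222 the expected counts are:
  colored starchy: 1222 × 1/4 = 305.5
  colored waxy: 1222 × 1/4 = 305.5
  colorless starchy: 1222 × 1/4 = 305.5
  colorless waxy: 1222 × 1/4 = 305.5
χ² = Σ (O − E)² / E
  colored starchy: (301 − 305.5)² / 305.5 = 0.0663
  colored waxy: (262 − 305.5)² / 305.5 = 6.1939
  colorless starchy: (363 − 305.5)² / 305.5 = 10.8224
  colorless waxy: (296 − 305.5)² / 305.5 = 0.2954
χ² = 0.0663 + 6.1939 + 10.8224 + 0.2954 = 17.378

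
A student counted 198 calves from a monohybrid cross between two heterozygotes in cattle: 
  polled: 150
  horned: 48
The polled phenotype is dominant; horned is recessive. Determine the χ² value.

For a monohybrid cross between heterozygotes with complete dominance, the expected phenotypic ratio is 3:1.
The 3:1 ratio has 4 parts, so with N = 198 the expected counts are:
  polled: 198 × 3/4 = 148.5
  horned: 198 × 1/4 = 49.5
χ² = Σ (O − E)² / E
  polled: (150 − 148.5)² / 148.5 = 0.0152
  horned: (48 − 49.5)² / 49.5 = 0.0455
χ² = 0.0152 + 0.0455 = 0.0607 ≈ 0.061

0.061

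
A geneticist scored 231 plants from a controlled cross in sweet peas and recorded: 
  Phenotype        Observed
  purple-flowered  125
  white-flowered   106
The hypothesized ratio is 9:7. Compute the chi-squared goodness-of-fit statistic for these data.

Expected counts for N = 231 under a 9:7 ratio (total parts = 16):
  purple-flowered: 231 × 9/16 = 129.9375
  white-flowered: 231 × 7/16 = 101.0625
χ² = Σ (O − E)² / E
  purple-flowered: (125 − 129.9375)² / 129.9375 = 0.1876
  white-flowered: (106 − 101.0625)² / 101.0625 = 0.2412
χ² = 0.1876 + 0.2412 = 0.4288 ≈ 0.429

0.429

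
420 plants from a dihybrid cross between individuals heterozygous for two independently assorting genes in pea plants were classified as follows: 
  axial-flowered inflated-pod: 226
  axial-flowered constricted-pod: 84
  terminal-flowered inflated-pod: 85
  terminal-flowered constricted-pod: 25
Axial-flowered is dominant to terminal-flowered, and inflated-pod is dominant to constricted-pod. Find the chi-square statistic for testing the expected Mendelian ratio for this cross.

A dihybrid F₂ with independent assortment and complete dominance at both loci gives a 9:3:3:1 phenotypic ratio.
Under the 9:3:3:1 hypothesis (Σ ratio = 16, N = 420):
  axial-flowered inflated-pod: 420 × 9/16 = 236.25
  axial-flowered constricted-pod: 420 × 3/16 = 78.75
  terminal-flowered inflated-pod: 420 × 3/16 = 78.75
  terminal-flowered constricted-pod: 420 × 1/16 = 26.25
χ² = Σ (O − E)² / E
  axial-flowered inflated-pod: (226 − 236.25)² / 236.25 = 0.4447
  axial-flowered constricted-pod: (84 − 78.75)² / 78.75 = 0.3500
  terminal-flowered inflated-pod: (85 − 78.75)² / 78.75 = 0.4960
  terminal-flowered constricted-pod: (25 − 26.25)² / 26.25 = 0.0595
χ² = 0.4447 + 0.3500 + 0.4960 + 0.0595 = 1.3502 ≈ 1.350

1.350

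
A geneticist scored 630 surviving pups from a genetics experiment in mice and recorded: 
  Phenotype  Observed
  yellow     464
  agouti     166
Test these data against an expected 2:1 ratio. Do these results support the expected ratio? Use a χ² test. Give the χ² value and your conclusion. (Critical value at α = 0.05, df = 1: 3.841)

The 2:1 ratio has 3 parts, so with N = 630 the expected counts are:
  yellow: 630 × 2/3 = 420
  agouti: 630 × 1/3 = 210
χ² = Σ (O − E)² / E
  yellow: (464 − 420)² / 420 = 4.6095
  agouti: (166 − 210)² / 210 = 9.2190
χ² = 4.6095 + 9.2190 = 13.8285 ≈ 13.829
Degrees of freedom = 2 − 1 = 1; critical value at α = 0.05 is 3.841.
Since 13.829 > 3.841, we reject the null hypothesis — the data do not fit the 2:1 ratio.

13.829; not consistent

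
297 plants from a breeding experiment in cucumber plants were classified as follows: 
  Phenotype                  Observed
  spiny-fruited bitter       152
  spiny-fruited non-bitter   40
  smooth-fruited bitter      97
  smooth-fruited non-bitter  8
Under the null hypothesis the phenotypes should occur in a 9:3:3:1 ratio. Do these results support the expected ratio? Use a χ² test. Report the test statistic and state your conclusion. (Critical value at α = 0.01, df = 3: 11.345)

42.436; not consistent

Under the 9:3:3:1 hypothesis (Σ ratio = 16, N = 297):
  spiny-fruited bitter: 297 × 9/16 = 167.0625
  spiny-fruited non-bitter: 297 × 3/16 = 55.6875
  smooth-fruited bitter: 297 × 3/16 = 55.6875
  smooth-fruited non-bitter: 297 × 1/16 = 18.5625
χ² = Σ (O − E)² / E
  spiny-fruited bitter: (152 − 167.0625)² / 167.0625 = 1.3580
  spiny-fruited non-bitter: (40 − 55.6875)² / 55.6875 = 4.4193
  smooth-fruited bitter: (97 − 55.6875)² / 55.6875 = 30.6482
  smooth-fruited non-bitter: (8 − 18.5625)² / 18.5625 = 6.0103
χ² = 1.3580 + 4.4193 + 30.6482 + 6.0103 = 42.4358 ≈ 42.436
Degrees of freedom = 4 − 1 = 3; critical value at α = 0.01 is 11.345.
Since 42.436 > 11.345, we reject the null hypothesis — the data do not fit the 9:3:3:1 ratio.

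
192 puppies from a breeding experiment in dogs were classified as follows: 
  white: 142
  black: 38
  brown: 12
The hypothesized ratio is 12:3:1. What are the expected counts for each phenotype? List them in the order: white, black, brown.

The 12:3:1 ratio has 16 parts, so with N = 192 the expected counts are:
  white: 192 × 12/16 = 144
  black: 192 × 3/16 = 36
  brown: 192 × 1/16 = 12

144, 36, 12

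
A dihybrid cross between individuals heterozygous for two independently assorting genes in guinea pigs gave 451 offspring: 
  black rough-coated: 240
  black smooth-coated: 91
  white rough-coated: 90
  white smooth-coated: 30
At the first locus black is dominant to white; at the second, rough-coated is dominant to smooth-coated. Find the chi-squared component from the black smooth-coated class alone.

A dihybrid F₂ with independent assortment and complete dominance at both loci gives a 9:3:3:1 phenotypic ratio.
Expected counts for N = 451 under a 9:3:3:1 ratio (total parts = 16):
  black rough-coated: 451 × 9/16 = 253.6875
  black smooth-coated: 451 × 3/16 = 84.5625
  white rough-coated: 451 × 3/16 = 84.5625
  white smooth-coated: 451 × 1/16 = 28.1875
Contribution of black smooth-coated: (91 − 84.5625)² / 84.5625 = 0.4901

0.490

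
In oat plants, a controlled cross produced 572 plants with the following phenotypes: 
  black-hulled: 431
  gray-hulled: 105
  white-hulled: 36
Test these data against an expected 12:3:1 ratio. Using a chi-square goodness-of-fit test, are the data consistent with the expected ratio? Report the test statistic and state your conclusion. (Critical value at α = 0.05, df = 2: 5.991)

0.058; consistent

The 12:3:1 ratio has 16 parts, so with N = 572 the expected counts are:
  black-hulled: 572 × 12/16 = 429
  gray-hulled: 572 × 3/16 = 107.25
  white-hulled: 572 × 1/16 = 35.75
χ² = Σ (O − E)² / E
  black-hulled: (431 − 429)² / 429 = 0.0093
  gray-hulled: (105 − 107.25)² / 107.25 = 0.0472
  white-hulled: (36 − 35.75)² / 35.75 = 0.0017
χ² = 0.0093 + 0.0472 + 0.0017 = 0.0582 ≈ 0.058
Degrees of freedom = 3 − 1 = 2; critical value at α = 0.05 is 5.991.
Since 0.058 < 5.991, we fail to reject the null hypothesis — the data are consistent with the 12:3:1 ratio.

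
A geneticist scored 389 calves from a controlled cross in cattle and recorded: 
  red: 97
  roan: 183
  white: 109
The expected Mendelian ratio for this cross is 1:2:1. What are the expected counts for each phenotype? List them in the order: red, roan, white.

97.25, 194.5, 97.25

The 1:2:1 ratio has 4 parts, so with N = 389 the expected counts are:
  red: 389 × 1/4 = 97.25
  roan: 389 × 2/4 = 194.5
  white: 389 × 1/4 = 97.25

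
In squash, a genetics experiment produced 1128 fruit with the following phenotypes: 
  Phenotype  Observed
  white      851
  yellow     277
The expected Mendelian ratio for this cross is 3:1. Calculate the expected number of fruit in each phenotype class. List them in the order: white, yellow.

The 3:1 ratio has 4 parts, so with N = 1128 the expected counts are:
  white: 1128 × 3/4 = 846
  yellow: 1128 × 1/4 = 282

846, 282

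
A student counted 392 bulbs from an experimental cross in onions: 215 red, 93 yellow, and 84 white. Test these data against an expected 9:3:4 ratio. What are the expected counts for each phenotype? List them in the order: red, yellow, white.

220.5, 73.5, 98

Under the 9:3:4 hypothesis (Σ ratio = 16, N = 392):
  red: 392 × 9/16 = 220.5
  yellow: 392 × 3/16 = 73.5
  white: 392 × 4/16 = 98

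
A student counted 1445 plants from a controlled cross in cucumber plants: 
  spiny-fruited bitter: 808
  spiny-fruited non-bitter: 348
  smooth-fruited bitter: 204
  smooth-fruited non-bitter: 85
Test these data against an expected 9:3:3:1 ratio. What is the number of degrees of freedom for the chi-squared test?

3

A goodness-of-fit test with 4 phenotype classes has df = 4 − 1 = 3.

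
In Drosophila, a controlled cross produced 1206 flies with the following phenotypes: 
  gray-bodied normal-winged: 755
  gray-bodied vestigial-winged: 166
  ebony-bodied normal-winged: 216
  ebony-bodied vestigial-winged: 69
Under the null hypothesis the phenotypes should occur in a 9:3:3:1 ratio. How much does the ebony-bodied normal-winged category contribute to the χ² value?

Expected counts for N = 1206 under a 9:3:3:1 ratio (total parts = 16):
  gray-bodied normal-winged: 1206 × 9/16 = 678.375
  gray-bodied vestigial-winged: 1206 × 3/16 = 226.125
  ebony-bodied normal-winged: 1206 × 3/16 = 226.125
  ebony-bodied vestigial-winged: 1206 × 1/16 = 75.375
Contribution of ebony-bodied normal-winged: (216 − 226.125)² / 226.125 = 0.4534

0.453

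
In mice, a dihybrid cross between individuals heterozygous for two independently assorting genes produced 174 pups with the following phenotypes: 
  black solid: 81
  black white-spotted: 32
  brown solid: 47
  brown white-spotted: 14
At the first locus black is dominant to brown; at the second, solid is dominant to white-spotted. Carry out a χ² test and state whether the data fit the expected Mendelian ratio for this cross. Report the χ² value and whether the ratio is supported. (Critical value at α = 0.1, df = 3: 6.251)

A dihybrid F₂ with independent assortment and complete dominance at both loci gives a 9:3:3:1 phenotypic ratio.
Under the 9:3:3:1 hypothesis (Σ ratio = 16, N = 174):
  black solid: 174 × 9/16 = 97.875
  black white-spotted: 174 × 3/16 = 32.625
  brown solid: 174 × 3/16 = 32.625
  brown white-spotted: 174 × 1/16 = 10.875
χ² = Σ (O − E)² / E
  black solid: (81 − 97.875)² / 97.875 = 2.9095
  black white-spotted: (32 − 32.625)² / 32.625 = 0.0120
  brown solid: (47 − 32.625)² / 32.625 = 6.3338
  brown white-spotted: (14 − 10.875)² / 10.875 = 0.8980
χ² = 2.9095 + 0.0120 + 6.3338 + 0.8980 = 10.1533 ≈ 10.153
Degrees of freedom = 4 − 1 = 3; critical value at α = 0.1 is 6.251.
Since 10.153 > 6.251, we reject the null hypothesis — the data do not fit the 9:3:3:1 ratio.

10.153; not consistent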